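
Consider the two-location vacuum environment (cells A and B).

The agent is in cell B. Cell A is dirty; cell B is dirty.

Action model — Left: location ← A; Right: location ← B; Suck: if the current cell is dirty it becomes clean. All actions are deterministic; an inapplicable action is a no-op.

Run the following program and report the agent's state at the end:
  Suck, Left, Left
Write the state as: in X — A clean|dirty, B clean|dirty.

in A — A dirty, B clean

t=1 Suck ⇒ in B — A dirty, B clean
t=2 Left ⇒ in A — A dirty, B clean
t=3 Left ⇒ in A — A dirty, B clean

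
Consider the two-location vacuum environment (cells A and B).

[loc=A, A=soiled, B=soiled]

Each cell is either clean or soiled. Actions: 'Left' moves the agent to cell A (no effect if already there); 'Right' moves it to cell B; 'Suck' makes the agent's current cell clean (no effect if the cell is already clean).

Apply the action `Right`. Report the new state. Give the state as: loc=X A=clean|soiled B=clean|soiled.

start: loc=A A=soiled B=soiled
step 1/1 (Right): loc=B A=soiled B=soiled

loc=B A=soiled B=soiled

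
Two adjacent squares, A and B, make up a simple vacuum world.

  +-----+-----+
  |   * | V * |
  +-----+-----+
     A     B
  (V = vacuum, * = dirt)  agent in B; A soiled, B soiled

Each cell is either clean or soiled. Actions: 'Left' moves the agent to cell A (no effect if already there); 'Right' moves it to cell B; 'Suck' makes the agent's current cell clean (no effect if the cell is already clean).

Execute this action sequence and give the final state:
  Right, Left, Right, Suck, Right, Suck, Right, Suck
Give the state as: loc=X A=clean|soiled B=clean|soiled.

loc=B A=soiled B=clean

Right (#1): loc=B A=soiled B=soiled
Left (#2): loc=A A=soiled B=soiled
Right (#3): loc=B A=soiled B=soiled
Suck (#4): loc=B A=soiled B=clean
Right (#5): loc=B A=soiled B=clean
Suck (#6): loc=B A=soiled B=clean
Right (#7): loc=B A=soiled B=clean
Suck (#8): loc=B A=soiled B=clean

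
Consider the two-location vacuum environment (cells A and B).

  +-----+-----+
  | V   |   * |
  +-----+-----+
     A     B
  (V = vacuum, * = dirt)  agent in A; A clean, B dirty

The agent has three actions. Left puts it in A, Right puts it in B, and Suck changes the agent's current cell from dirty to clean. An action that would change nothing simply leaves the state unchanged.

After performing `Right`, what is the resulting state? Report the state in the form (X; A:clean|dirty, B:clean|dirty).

(B; A:clean, B:dirty)

start: (A; A:clean, B:dirty)
1. Right → (B; A:clean, B:dirty)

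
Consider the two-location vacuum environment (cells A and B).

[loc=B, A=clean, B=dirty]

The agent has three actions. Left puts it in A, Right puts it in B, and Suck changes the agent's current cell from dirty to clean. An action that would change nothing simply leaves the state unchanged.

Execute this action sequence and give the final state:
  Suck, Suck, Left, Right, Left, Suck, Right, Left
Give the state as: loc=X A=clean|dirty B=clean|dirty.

loc=A A=clean B=clean

1. Suck → loc=B A=clean B=clean
2. Suck → loc=B A=clean B=clean
3. Left → loc=A A=clean B=clean
4. Right → loc=B A=clean B=clean
5. Left → loc=A A=clean B=clean
6. Suck → loc=A A=clean B=clean
7. Right → loc=B A=clean B=clean
8. Left → loc=A A=clean B=clean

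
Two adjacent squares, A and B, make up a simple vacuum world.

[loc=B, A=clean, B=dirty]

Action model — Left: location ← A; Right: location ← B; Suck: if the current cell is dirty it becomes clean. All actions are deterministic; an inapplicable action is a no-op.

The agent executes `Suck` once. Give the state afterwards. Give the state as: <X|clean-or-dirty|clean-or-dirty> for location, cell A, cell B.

start: <B|clean|dirty>
1. Suck → <B|clean|clean>

<B|clean|clean>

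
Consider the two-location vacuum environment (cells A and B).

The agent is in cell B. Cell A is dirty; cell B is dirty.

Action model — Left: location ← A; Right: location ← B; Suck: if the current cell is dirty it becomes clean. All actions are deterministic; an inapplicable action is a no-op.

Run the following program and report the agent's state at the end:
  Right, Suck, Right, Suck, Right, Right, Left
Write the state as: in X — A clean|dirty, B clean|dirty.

[1] after Right: in B — A dirty, B dirty
[2] after Suck: in B — A dirty, B clean
[3] after Right: in B — A dirty, B clean
[4] after Suck: in B — A dirty, B clean
[5] after Right: in B — A dirty, B clean
[6] after Right: in B — A dirty, B clean
[7] after Left: in A — A dirty, B clean

in A — A dirty, B clean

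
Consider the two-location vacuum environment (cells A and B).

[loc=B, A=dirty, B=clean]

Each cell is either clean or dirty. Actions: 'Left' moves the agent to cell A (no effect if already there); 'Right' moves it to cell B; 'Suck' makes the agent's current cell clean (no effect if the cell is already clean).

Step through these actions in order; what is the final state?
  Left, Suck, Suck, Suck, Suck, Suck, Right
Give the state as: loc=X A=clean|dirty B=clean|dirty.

loc=B A=clean B=clean

Left (#1): loc=A A=dirty B=clean
Suck (#2): loc=A A=clean B=clean
Suck (#3): loc=A A=clean B=clean
Suck (#4): loc=A A=clean B=clean
Suck (#5): loc=A A=clean B=clean
Suck (#6): loc=A A=clean B=clean
Right (#7): loc=B A=clean B=clean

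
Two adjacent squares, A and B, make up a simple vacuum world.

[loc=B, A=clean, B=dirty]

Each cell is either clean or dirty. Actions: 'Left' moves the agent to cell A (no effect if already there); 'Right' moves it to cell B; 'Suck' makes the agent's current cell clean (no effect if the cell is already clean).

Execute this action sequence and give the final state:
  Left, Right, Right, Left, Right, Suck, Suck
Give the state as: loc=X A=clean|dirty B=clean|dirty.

t=1 Left ⇒ loc=A A=clean B=dirty
t=2 Right ⇒ loc=B A=clean B=dirty
t=3 Right ⇒ loc=B A=clean B=dirty
t=4 Left ⇒ loc=A A=clean B=dirty
t=5 Right ⇒ loc=B A=clean B=dirty
t=6 Suck ⇒ loc=B A=clean B=clean
t=7 Suck ⇒ loc=B A=clean B=clean

loc=B A=clean B=clean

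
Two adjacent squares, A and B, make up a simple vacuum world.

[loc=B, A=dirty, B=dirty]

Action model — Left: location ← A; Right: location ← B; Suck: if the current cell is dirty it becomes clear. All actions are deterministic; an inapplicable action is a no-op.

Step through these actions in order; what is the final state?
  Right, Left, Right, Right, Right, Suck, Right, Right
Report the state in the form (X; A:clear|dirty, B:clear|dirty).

(B; A:dirty, B:clear)

[1] after Right: (B; A:dirty, B:dirty)
[2] after Left: (A; A:dirty, B:dirty)
[3] after Right: (B; A:dirty, B:dirty)
[4] after Right: (B; A:dirty, B:dirty)
[5] after Right: (B; A:dirty, B:dirty)
[6] after Suck: (B; A:dirty, B:clear)
[7] after Right: (B; A:dirty, B:clear)
[8] after Right: (B; A:dirty, B:clear)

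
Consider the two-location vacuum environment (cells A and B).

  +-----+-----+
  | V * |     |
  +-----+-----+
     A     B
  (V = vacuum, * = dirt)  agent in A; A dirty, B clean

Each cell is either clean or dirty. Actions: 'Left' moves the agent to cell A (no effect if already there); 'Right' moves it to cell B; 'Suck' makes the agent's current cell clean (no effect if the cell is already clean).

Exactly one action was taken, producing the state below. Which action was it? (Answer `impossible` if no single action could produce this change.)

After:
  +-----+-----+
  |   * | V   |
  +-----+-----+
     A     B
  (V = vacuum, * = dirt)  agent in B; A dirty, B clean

Right

try  Left: in A — A dirty, B clean
try Right: in B — A dirty, B clean  ← match
try  Suck: in A — A clean, B clean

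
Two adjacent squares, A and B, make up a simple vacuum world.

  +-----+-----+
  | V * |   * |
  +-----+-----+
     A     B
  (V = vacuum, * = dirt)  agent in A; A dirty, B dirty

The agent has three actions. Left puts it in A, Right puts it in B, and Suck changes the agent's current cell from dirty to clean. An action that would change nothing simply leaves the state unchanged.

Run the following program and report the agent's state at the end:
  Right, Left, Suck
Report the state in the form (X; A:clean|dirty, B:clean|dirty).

(A; A:clean, B:dirty)

1) do Right; now (B; A:dirty, B:dirty)
2) do Left; now (A; A:dirty, B:dirty)
3) do Suck; now (A; A:clean, B:dirty)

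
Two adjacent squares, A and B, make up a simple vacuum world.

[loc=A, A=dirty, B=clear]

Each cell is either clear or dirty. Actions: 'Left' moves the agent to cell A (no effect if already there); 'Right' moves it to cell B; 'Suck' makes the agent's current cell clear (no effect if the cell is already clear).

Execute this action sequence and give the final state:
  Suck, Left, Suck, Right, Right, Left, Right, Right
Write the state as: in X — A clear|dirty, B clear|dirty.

1. Suck → in A — A clear, B clear
2. Left → in A — A clear, B clear
3. Suck → in A — A clear, B clear
4. Right → in B — A clear, B clear
5. Right → in B — A clear, B clear
6. Left → in A — A clear, B clear
7. Right → in B — A clear, B clear
8. Right → in B — A clear, B clear

in B — A clear, B clear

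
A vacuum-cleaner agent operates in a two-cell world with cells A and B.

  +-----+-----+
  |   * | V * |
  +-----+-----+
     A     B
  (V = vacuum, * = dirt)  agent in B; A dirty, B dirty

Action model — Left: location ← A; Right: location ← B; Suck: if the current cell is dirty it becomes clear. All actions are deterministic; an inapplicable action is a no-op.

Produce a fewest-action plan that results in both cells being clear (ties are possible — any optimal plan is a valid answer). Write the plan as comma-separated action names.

Suck, Left, Suck

t=1 Suck ⇒ loc=B A=dirty B=clear
t=2 Left ⇒ loc=A A=dirty B=clear
t=3 Suck ⇒ loc=A A=clear B=clear
min 3: Suck B + move + Suck A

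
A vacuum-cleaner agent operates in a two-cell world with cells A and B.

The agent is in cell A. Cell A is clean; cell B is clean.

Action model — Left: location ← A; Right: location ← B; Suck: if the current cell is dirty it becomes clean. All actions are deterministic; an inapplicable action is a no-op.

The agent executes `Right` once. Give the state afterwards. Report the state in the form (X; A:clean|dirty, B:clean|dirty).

(B; A:clean, B:clean)

start: (A; A:clean, B:clean)
Right (#1): (B; A:clean, B:clean)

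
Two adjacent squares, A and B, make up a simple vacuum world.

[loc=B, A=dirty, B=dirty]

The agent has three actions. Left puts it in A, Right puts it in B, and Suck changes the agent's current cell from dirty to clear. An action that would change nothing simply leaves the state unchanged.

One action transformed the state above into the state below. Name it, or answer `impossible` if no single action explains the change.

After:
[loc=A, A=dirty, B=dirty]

try  Left: (A; A:dirty, B:dirty)  ← match
try Right: (B; A:dirty, B:dirty)
try  Suck: (B; A:dirty, B:clear)

Left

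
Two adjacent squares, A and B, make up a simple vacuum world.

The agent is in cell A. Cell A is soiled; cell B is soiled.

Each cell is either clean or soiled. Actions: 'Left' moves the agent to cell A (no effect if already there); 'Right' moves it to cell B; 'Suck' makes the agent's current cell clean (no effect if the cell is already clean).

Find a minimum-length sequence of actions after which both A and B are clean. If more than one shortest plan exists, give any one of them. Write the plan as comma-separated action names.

[1] after Suck: loc=A A=clean B=soiled
[2] after Right: loc=B A=clean B=soiled
[3] after Suck: loc=B A=clean B=clean
min 3: Suck A + move + Suck B

Suck, Right, Suck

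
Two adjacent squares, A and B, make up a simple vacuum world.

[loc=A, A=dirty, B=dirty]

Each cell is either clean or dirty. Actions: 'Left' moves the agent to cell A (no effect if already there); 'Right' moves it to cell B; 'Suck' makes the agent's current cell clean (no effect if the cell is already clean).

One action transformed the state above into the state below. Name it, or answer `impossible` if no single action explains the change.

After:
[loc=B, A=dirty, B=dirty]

Right

try  Left: (A; A:dirty, B:dirty)
try Right: (B; A:dirty, B:dirty)  ← match
try  Suck: (A; A:clean, B:dirty)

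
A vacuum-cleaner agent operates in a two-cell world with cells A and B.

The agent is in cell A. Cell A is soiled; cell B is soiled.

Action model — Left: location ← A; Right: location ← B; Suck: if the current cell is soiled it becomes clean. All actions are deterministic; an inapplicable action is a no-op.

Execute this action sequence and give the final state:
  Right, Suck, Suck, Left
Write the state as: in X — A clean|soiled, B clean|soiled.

in A — A soiled, B clean

1. Right → in B — A soiled, B soiled
2. Suck → in B — A soiled, B clean
3. Suck → in B — A soiled, B clean
4. Left → in A — A soiled, B clean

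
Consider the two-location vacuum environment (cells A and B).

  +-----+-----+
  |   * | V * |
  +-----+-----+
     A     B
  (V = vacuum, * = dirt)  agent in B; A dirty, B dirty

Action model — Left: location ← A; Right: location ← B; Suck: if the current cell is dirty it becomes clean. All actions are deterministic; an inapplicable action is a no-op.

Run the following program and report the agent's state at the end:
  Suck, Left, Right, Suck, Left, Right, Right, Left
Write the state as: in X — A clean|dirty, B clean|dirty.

Suck (#1): in B — A dirty, B clean
Left (#2): in A — A dirty, B clean
Right (#3): in B — A dirty, B clean
Suck (#4): in B — A dirty, B clean
Left (#5): in A — A dirty, B clean
Right (#6): in B — A dirty, B clean
Right (#7): in B — A dirty, B clean
Left (#8): in A — A dirty, B clean

in A — A dirty, B clean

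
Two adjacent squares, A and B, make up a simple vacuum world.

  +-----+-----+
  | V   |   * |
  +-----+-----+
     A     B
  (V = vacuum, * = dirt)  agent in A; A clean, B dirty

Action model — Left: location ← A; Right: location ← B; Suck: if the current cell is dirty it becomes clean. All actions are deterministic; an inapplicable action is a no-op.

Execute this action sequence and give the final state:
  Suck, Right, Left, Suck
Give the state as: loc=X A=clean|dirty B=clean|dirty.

loc=A A=clean B=dirty

Suck (#1): loc=A A=clean B=dirty
Right (#2): loc=B A=clean B=dirty
Left (#3): loc=A A=clean B=dirty
Suck (#4): loc=A A=clean B=dirty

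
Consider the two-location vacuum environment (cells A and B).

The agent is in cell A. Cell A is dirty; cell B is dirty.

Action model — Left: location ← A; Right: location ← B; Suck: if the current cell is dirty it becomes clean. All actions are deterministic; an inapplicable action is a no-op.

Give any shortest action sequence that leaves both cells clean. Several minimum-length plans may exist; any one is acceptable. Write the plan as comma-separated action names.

[1] after Suck: (A; A:clean, B:dirty)
[2] after Right: (B; A:clean, B:dirty)
[3] after Suck: (B; A:clean, B:clean)
min 3: Suck A + move + Suck B

Suck, Right, Suck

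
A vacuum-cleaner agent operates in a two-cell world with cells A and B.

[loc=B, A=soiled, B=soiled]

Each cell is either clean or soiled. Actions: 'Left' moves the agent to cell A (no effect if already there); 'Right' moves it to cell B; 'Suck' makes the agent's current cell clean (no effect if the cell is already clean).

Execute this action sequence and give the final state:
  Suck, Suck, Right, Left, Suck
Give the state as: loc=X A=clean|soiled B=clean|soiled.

loc=A A=clean B=clean

step 1/5 (Suck): loc=B A=soiled B=clean
step 2/5 (Suck): loc=B A=soiled B=clean
step 3/5 (Right): loc=B A=soiled B=clean
step 4/5 (Left): loc=A A=soiled B=clean
step 5/5 (Suck): loc=A A=clean B=clean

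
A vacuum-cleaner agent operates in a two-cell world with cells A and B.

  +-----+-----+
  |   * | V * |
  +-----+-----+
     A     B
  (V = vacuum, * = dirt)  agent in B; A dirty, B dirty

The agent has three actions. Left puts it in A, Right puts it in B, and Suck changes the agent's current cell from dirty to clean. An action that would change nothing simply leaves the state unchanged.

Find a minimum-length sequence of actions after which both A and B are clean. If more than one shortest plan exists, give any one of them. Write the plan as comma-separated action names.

Suck, Left, Suck

t=1 Suck ⇒ in B — A dirty, B clean
t=2 Left ⇒ in A — A dirty, B clean
t=3 Suck ⇒ in A — A clean, B clean
min 3: Suck B + move + Suck A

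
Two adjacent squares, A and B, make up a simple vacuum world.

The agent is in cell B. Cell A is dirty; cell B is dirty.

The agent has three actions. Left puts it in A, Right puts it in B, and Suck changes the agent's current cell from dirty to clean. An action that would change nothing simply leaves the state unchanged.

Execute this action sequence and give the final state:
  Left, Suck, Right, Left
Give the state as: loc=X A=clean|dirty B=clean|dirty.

loc=A A=clean B=dirty

Left (#1): loc=A A=dirty B=dirty
Suck (#2): loc=A A=clean B=dirty
Right (#3): loc=B A=clean B=dirty
Left (#4): loc=A A=clean B=dirty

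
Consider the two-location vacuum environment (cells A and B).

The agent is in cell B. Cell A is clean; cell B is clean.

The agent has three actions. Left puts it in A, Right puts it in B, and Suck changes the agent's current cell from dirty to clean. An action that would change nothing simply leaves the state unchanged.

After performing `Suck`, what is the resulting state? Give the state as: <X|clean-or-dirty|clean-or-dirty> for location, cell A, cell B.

start: <B|clean|clean>
1. Suck → <B|clean|clean>

<B|clean|clean>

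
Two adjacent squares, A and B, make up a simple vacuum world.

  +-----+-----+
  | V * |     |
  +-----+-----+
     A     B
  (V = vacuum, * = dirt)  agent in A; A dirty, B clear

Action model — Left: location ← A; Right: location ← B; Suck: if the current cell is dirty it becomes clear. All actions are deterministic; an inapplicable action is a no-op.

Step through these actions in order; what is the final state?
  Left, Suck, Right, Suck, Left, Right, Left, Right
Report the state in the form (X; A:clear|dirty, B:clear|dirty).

(B; A:clear, B:clear)

1) do Left; now (A; A:dirty, B:clear)
2) do Suck; now (A; A:clear, B:clear)
3) do Right; now (B; A:clear, B:clear)
4) do Suck; now (B; A:clear, B:clear)
5) do Left; now (A; A:clear, B:clear)
6) do Right; now (B; A:clear, B:clear)
7) do Left; now (A; A:clear, B:clear)
8) do Right; now (B; A:clear, B:clear)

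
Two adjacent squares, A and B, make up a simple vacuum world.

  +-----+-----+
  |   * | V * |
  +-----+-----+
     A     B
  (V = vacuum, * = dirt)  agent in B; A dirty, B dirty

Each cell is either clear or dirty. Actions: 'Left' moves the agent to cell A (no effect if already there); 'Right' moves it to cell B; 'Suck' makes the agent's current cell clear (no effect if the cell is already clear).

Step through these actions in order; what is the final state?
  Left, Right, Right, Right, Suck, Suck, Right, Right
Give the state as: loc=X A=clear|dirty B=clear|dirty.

step 1/8 (Left): loc=A A=dirty B=dirty
step 2/8 (Right): loc=B A=dirty B=dirty
step 3/8 (Right): loc=B A=dirty B=dirty
step 4/8 (Right): loc=B A=dirty B=dirty
step 5/8 (Suck): loc=B A=dirty B=clear
step 6/8 (Suck): loc=B A=dirty B=clear
step 7/8 (Right): loc=B A=dirty B=clear
step 8/8 (Right): loc=B A=dirty B=clear

loc=B A=dirty B=clear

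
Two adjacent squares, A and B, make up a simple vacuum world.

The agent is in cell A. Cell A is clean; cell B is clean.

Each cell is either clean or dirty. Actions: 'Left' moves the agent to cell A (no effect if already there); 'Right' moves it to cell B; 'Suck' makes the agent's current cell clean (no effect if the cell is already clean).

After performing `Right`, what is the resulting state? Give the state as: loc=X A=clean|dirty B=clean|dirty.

loc=B A=clean B=clean

start: loc=A A=clean B=clean
Right (#1): loc=B A=clean B=clean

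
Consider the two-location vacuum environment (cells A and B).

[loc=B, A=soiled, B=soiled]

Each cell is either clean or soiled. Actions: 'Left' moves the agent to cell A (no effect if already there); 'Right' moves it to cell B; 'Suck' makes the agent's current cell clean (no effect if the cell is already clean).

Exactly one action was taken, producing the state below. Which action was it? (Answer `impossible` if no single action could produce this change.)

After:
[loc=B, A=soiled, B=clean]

Suck

try  Left: in A — A soiled, B soiled
try Right: in B — A soiled, B soiled
try  Suck: in B — A soiled, B clean  ← match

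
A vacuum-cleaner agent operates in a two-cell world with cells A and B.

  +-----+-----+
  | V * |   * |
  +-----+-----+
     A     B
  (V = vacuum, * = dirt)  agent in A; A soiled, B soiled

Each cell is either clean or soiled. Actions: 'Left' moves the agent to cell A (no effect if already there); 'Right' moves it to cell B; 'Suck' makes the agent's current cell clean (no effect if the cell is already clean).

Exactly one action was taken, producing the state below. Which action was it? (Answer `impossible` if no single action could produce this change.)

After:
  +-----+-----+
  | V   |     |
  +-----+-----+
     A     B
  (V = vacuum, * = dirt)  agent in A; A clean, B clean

impossible

try  Left: loc=A A=soiled B=soiled
try Right: loc=B A=soiled B=soiled
try  Suck: loc=A A=clean B=soiled
no single action produces the after-state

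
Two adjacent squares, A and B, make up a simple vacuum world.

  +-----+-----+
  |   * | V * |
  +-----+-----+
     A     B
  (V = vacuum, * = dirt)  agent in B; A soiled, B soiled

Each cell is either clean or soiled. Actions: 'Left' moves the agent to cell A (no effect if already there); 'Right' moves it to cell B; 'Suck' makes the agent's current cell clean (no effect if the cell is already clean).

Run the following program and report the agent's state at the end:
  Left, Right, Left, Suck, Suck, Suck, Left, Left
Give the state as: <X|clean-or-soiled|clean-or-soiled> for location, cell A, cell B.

Left (#1): <A|soiled|soiled>
Right (#2): <B|soiled|soiled>
Left (#3): <A|soiled|soiled>
Suck (#4): <A|clean|soiled>
Suck (#5): <A|clean|soiled>
Suck (#6): <A|clean|soiled>
Left (#7): <A|clean|soiled>
Left (#8): <A|clean|soiled>

<A|clean|soiled>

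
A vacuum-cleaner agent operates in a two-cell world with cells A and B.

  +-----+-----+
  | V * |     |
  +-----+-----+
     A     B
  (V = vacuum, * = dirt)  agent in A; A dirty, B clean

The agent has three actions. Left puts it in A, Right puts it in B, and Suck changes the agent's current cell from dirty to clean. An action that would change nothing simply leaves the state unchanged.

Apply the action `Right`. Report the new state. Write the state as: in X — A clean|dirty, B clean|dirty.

in B — A dirty, B clean

start: in A — A dirty, B clean
t=1 Right ⇒ in B — A dirty, B clean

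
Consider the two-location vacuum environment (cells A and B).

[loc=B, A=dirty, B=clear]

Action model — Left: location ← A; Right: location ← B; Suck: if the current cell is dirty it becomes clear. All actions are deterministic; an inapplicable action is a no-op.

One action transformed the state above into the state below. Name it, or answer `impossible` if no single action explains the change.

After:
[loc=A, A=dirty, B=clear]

Left

try  Left: in A — A dirty, B clear  ← match
try Right: in B — A dirty, B clear
try  Suck: in B — A dirty, B clear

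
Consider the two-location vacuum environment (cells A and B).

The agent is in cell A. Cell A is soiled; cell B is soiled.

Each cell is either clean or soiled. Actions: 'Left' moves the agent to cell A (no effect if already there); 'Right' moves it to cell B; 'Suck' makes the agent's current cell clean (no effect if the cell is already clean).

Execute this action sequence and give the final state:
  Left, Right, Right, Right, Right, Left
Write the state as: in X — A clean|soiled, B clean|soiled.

t=1 Left ⇒ in A — A soiled, B soiled
t=2 Right ⇒ in B — A soiled, B soiled
t=3 Right ⇒ in B — A soiled, B soiled
t=4 Right ⇒ in B — A soiled, B soiled
t=5 Right ⇒ in B — A soiled, B soiled
t=6 Left ⇒ in A — A soiled, B soiled

in A — A soiled, B soiled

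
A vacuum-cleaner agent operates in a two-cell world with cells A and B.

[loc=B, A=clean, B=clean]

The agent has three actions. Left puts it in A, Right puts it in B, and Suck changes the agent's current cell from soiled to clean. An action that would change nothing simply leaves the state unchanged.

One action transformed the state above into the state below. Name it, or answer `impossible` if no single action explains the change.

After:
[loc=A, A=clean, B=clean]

Left

try  Left: <A|clean|clean>  ← match
try Right: <B|clean|clean>
try  Suck: <B|clean|clean>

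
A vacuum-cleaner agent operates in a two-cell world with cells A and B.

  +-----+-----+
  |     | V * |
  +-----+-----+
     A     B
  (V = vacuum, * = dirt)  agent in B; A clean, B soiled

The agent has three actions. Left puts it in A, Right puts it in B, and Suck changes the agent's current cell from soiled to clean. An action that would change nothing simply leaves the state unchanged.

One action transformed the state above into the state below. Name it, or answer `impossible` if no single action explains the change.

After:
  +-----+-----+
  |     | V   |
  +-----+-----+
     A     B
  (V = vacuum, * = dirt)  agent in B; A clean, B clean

Suck

try  Left: in A — A clean, B soiled
try Right: in B — A clean, B soiled
try  Suck: in B — A clean, B clean  ← match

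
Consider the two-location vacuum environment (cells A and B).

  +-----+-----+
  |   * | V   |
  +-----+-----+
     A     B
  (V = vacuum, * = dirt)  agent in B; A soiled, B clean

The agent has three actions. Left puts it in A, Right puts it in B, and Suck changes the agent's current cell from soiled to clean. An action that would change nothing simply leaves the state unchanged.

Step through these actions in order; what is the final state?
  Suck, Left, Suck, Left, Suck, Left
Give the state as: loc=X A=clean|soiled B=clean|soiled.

step 1/6 (Suck): loc=B A=soiled B=clean
step 2/6 (Left): loc=A A=soiled B=clean
step 3/6 (Suck): loc=A A=clean B=clean
step 4/6 (Left): loc=A A=clean B=clean
step 5/6 (Suck): loc=A A=clean B=clean
step 6/6 (Left): loc=A A=clean B=clean

loc=A A=clean B=clean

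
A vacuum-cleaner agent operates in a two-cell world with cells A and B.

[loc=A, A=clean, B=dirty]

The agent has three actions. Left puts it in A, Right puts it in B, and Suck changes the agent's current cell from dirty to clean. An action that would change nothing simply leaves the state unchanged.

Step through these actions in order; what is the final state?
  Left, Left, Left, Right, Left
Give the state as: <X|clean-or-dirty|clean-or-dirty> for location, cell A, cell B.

step 1/5 (Left): <A|clean|dirty>
step 2/5 (Left): <A|clean|dirty>
step 3/5 (Left): <A|clean|dirty>
step 4/5 (Right): <B|clean|dirty>
step 5/5 (Left): <A|clean|dirty>

<A|clean|dirty>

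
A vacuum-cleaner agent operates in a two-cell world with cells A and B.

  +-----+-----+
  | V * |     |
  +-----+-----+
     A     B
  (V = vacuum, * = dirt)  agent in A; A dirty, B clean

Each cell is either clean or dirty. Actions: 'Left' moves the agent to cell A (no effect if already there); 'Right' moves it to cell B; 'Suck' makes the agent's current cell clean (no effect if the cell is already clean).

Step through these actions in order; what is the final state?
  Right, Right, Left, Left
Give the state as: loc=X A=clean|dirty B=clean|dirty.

step 1/4 (Right): loc=B A=dirty B=clean
step 2/4 (Right): loc=B A=dirty B=clean
step 3/4 (Left): loc=A A=dirty B=clean
step 4/4 (Left): loc=A A=dirty B=clean

loc=A A=dirty B=clean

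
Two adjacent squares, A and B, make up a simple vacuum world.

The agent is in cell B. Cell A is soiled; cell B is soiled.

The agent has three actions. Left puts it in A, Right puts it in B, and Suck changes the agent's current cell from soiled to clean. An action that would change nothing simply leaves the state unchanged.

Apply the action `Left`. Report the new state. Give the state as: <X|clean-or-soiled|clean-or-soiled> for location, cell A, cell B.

start: <B|soiled|soiled>
[1] after Left: <A|soiled|soiled>

<A|soiled|soiled>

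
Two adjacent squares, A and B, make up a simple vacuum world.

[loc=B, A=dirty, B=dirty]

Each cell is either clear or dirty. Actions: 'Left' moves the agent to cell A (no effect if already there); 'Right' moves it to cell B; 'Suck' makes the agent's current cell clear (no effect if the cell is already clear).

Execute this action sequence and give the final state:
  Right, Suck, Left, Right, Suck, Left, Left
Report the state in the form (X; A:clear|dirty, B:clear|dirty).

(A; A:dirty, B:clear)

step 1/7 (Right): (B; A:dirty, B:dirty)
step 2/7 (Suck): (B; A:dirty, B:clear)
step 3/7 (Left): (A; A:dirty, B:clear)
step 4/7 (Right): (B; A:dirty, B:clear)
step 5/7 (Suck): (B; A:dirty, B:clear)
step 6/7 (Left): (A; A:dirty, B:clear)
step 7/7 (Left): (A; A:dirty, B:clear)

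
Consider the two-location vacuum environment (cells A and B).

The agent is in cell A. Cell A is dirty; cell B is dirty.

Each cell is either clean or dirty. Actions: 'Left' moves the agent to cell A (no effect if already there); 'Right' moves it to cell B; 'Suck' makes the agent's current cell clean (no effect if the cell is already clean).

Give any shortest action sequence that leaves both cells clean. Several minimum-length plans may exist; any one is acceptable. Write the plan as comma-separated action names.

Suck, Right, Suck

1. Suck → <A|clean|dirty>
2. Right → <B|clean|dirty>
3. Suck → <B|clean|clean>
min 3: Suck A + move + Suck B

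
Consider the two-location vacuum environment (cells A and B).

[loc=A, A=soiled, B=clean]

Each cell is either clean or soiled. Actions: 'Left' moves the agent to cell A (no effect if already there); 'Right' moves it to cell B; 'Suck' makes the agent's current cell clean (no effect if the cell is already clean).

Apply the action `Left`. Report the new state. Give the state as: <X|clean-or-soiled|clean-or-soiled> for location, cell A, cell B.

start: <A|soiled|clean>
[1] after Left: <A|soiled|clean>

<A|soiled|clean>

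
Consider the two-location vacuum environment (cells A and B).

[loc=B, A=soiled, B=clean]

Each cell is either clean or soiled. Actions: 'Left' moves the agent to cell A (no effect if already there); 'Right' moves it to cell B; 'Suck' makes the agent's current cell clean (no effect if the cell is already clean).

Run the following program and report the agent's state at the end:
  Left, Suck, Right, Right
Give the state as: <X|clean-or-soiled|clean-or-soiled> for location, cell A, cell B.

1) do Left; now <A|soiled|clean>
2) do Suck; now <A|clean|clean>
3) do Right; now <B|clean|clean>
4) do Right; now <B|clean|clean>

<B|clean|clean>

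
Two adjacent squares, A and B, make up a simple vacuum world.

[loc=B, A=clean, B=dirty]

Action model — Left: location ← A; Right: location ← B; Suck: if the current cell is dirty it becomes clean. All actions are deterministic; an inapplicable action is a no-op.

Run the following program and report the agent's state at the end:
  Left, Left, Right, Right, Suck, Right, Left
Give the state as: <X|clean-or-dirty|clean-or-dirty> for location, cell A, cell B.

<A|clean|clean>

t=1 Left ⇒ <A|clean|dirty>
t=2 Left ⇒ <A|clean|dirty>
t=3 Right ⇒ <B|clean|dirty>
t=4 Right ⇒ <B|clean|dirty>
t=5 Suck ⇒ <B|clean|clean>
t=6 Right ⇒ <B|clean|clean>
t=7 Left ⇒ <A|clean|clean>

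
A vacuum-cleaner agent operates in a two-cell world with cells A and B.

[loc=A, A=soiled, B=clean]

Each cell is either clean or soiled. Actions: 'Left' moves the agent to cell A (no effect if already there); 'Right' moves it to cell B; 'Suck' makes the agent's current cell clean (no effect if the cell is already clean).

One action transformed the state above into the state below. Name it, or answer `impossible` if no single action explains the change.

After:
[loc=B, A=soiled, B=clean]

Right

try  Left: in A — A soiled, B clean
try Right: in B — A soiled, B clean  ← match
try  Suck: in A — A clean, B clean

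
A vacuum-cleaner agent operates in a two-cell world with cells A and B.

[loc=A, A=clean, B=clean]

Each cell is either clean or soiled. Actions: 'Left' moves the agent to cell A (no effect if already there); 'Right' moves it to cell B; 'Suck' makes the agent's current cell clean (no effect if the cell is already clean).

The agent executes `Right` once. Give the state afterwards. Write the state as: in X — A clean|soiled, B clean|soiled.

start: in A — A clean, B clean
[1] after Right: in B — A clean, B clean

in B — A clean, B clean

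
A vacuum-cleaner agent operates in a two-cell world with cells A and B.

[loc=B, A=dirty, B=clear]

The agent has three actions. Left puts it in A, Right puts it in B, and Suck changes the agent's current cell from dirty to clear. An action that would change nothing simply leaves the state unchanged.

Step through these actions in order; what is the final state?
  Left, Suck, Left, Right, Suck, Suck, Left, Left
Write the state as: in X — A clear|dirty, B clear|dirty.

in A — A clear, B clear

1. Left → in A — A dirty, B clear
2. Suck → in A — A clear, B clear
3. Left → in A — A clear, B clear
4. Right → in B — A clear, B clear
5. Suck → in B — A clear, B clear
6. Suck → in B — A clear, B clear
7. Left → in A — A clear, B clear
8. Left → in A — A clear, B clear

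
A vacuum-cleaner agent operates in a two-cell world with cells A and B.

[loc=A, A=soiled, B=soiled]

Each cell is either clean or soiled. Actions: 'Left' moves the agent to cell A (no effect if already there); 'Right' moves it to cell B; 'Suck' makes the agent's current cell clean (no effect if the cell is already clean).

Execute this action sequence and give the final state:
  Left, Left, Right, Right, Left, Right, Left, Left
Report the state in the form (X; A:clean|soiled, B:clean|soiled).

(A; A:soiled, B:soiled)

step 1/8 (Left): (A; A:soiled, B:soiled)
step 2/8 (Left): (A; A:soiled, B:soiled)
step 3/8 (Right): (B; A:soiled, B:soiled)
step 4/8 (Right): (B; A:soiled, B:soiled)
step 5/8 (Left): (A; A:soiled, B:soiled)
step 6/8 (Right): (B; A:soiled, B:soiled)
step 7/8 (Left): (A; A:soiled, B:soiled)
step 8/8 (Left): (A; A:soiled, B:soiled)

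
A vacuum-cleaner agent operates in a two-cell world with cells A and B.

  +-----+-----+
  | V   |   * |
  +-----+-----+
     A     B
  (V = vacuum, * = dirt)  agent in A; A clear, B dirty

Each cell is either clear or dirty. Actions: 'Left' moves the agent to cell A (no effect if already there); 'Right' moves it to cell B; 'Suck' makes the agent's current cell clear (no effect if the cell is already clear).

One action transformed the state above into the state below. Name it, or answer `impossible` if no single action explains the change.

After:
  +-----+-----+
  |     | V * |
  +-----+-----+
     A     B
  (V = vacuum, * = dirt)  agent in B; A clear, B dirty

try  Left: (A; A:clear, B:dirty)
try Right: (B; A:clear, B:dirty)  ← match
try  Suck: (A; A:clear, B:dirty)

Right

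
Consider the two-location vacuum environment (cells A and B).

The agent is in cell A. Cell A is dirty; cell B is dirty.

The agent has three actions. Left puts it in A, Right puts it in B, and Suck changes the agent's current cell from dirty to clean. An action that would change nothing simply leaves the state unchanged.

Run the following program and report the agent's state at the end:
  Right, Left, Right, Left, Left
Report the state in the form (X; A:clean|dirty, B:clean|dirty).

1) do Right; now (B; A:dirty, B:dirty)
2) do Left; now (A; A:dirty, B:dirty)
3) do Right; now (B; A:dirty, B:dirty)
4) do Left; now (A; A:dirty, B:dirty)
5) do Left; now (A; A:dirty, B:dirty)

(A; A:dirty, B:dirty)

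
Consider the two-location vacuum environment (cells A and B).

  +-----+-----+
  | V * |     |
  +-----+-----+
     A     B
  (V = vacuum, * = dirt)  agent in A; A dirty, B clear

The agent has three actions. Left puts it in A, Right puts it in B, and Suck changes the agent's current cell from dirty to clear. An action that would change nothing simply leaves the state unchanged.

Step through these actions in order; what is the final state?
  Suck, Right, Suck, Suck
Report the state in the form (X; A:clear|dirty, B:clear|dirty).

t=1 Suck ⇒ (A; A:clear, B:clear)
t=2 Right ⇒ (B; A:clear, B:clear)
t=3 Suck ⇒ (B; A:clear, B:clear)
t=4 Suck ⇒ (B; A:clear, B:clear)

(B; A:clear, B:clear)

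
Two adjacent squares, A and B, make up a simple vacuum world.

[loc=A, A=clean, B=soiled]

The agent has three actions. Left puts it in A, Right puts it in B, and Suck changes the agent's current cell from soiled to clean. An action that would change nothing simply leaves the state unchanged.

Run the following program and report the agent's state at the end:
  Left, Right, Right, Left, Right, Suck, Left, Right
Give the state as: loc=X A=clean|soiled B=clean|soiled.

Left (#1): loc=A A=clean B=soiled
Right (#2): loc=B A=clean B=soiled
Right (#3): loc=B A=clean B=soiled
Left (#4): loc=A A=clean B=soiled
Right (#5): loc=B A=clean B=soiled
Suck (#6): loc=B A=clean B=clean
Left (#7): loc=A A=clean B=clean
Right (#8): loc=B A=clean B=clean

loc=B A=clean B=clean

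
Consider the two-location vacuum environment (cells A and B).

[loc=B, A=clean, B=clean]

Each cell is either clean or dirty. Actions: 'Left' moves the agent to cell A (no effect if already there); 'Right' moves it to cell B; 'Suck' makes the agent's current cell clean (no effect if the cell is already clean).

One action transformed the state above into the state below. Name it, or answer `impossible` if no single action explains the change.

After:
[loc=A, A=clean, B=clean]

try  Left: (A; A:clean, B:clean)  ← match
try Right: (B; A:clean, B:clean)
try  Suck: (B; A:clean, B:clean)

Left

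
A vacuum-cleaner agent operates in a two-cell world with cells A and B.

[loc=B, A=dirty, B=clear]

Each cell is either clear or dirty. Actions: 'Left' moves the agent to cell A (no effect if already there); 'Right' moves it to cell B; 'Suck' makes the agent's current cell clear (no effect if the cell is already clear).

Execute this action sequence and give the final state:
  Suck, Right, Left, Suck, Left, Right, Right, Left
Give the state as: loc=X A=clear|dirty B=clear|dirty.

t=1 Suck ⇒ loc=B A=dirty B=clear
t=2 Right ⇒ loc=B A=dirty B=clear
t=3 Left ⇒ loc=A A=dirty B=clear
t=4 Suck ⇒ loc=A A=clear B=clear
t=5 Left ⇒ loc=A A=clear B=clear
t=6 Right ⇒ loc=B A=clear B=clear
t=7 Right ⇒ loc=B A=clear B=clear
t=8 Left ⇒ loc=A A=clear B=clear

loc=A A=clear B=clear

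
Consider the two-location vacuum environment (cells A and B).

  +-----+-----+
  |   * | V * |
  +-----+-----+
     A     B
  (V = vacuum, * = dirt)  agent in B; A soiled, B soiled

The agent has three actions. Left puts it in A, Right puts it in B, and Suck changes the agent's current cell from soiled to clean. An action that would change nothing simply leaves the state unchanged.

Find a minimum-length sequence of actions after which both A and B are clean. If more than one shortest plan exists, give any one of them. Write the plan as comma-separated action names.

Suck, Left, Suck

t=1 Suck ⇒ in B — A soiled, B clean
t=2 Left ⇒ in A — A soiled, B clean
t=3 Suck ⇒ in A — A clean, B clean
min 3: Suck B + move + Suck A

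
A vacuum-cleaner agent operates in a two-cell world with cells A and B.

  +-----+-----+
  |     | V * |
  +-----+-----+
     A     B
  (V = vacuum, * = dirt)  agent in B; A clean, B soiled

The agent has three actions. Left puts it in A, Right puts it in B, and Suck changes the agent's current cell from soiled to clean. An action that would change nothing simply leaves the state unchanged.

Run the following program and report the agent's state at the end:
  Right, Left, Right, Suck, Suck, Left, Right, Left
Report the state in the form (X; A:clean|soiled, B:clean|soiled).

(A; A:clean, B:clean)

1. Right → (B; A:clean, B:soiled)
2. Left → (A; A:clean, B:soiled)
3. Right → (B; A:clean, B:soiled)
4. Suck → (B; A:clean, B:clean)
5. Suck → (B; A:clean, B:clean)
6. Left → (A; A:clean, B:clean)
7. Right → (B; A:clean, B:clean)
8. Left → (A; A:clean, B:clean)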